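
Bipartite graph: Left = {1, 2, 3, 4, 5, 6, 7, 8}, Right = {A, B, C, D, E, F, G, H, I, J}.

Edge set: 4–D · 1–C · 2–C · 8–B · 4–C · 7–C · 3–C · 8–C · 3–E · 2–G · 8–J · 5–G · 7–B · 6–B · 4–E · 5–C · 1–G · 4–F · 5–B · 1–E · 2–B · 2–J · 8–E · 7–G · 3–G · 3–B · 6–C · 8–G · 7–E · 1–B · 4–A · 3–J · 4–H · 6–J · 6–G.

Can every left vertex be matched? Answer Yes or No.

The set {1, 2, 3, 5, 6, 7, 8} has only 5 neighbours ({B, C, E, G, J}), so by Hall's theorem at most 6 of the 8 left vertices can be matched.
Hence no matching covers every left vertex.

No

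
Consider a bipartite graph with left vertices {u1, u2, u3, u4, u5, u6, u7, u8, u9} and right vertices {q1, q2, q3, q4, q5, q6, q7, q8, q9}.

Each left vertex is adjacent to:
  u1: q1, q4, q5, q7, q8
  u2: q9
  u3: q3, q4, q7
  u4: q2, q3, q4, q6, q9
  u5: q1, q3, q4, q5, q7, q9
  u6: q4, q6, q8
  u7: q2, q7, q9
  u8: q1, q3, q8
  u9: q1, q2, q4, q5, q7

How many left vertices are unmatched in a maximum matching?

For example, pair u1-q5, u2-q9, u3-q7, u4-q6, u5-q1, u6-q8, u7-q2, u8-q3, u9-q4.
All 9 left vertices are matched, so no larger matching exists.
That matches 9 of the 9, leaving 0 unmatched; no matching can do better.

0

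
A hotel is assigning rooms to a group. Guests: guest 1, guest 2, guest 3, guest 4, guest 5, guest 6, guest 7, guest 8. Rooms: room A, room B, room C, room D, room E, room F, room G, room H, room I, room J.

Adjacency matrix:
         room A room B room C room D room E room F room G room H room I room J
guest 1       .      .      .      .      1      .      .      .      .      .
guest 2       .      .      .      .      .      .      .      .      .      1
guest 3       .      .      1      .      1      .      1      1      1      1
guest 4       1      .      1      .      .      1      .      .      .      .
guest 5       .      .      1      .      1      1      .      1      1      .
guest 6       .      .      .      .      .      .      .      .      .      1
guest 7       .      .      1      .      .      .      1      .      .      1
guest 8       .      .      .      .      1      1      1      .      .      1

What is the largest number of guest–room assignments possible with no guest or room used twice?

7

A valid assignment of size 7: guest 1-room E, guest 2-room J, guest 3-room I, guest 4-room A, guest 5-room F, guest 7-room C, guest 8-room G.
The set {guest 2, guest 6} has only 1 neighbour ({room J}), so by Hall's theorem at most 7 of the 8 guests can be matched.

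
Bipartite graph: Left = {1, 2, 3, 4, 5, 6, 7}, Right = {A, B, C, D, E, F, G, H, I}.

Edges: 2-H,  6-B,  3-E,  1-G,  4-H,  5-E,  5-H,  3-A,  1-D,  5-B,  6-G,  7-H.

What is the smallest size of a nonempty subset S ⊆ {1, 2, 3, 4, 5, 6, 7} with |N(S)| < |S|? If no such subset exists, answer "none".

2

Take S = {2, 4}. Its neighbourhood is {H}, so |N(S)| = 1 < |S| = 2.
No single vertex violates Hall's condition since each has at least one neighbour, so 2 is the minimum.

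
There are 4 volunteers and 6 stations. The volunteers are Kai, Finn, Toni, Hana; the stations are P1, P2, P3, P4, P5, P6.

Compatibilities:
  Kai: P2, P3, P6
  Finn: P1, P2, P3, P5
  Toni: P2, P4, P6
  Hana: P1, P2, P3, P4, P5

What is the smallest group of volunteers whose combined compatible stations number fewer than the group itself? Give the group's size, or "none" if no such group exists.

A matching saturating every volunteer exists, for instance Kai→P3, Finn→P5, Toni→P6, Hana→P1.
By Hall's marriage theorem, this means |N(S)| ≥ |S| for every subset S, so no violating subset exists.

none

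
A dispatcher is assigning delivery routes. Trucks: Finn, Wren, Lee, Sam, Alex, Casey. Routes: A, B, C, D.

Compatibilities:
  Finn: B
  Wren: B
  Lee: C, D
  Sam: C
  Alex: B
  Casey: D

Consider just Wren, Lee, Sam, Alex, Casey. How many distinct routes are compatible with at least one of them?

The union of neighbours of {Wren, Lee, Sam, Alex, Casey} is {B, C, D}, which has 3 elements.
Since |N(S)| = 3 < |S| = 5, Hall's condition fails for this subset.

3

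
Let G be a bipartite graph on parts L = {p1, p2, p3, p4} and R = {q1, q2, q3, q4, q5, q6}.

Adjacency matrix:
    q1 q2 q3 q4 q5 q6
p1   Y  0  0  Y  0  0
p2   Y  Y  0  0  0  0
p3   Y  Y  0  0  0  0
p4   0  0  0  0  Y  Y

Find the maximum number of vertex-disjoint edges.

4

A valid assignment of size 4: p1→q4, p2→q1, p3→q2, p4→q5.
This saturates every left vertex, so 4 is the maximum.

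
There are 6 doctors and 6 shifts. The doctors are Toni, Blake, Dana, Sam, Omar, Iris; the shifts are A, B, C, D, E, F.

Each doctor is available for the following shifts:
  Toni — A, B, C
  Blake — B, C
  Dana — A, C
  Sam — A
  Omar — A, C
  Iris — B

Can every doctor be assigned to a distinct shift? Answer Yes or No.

The set {Toni, Blake, Dana, Sam, Omar, Iris} has only 3 neighbours ({A, B, C}), so by Hall's theorem at most 3 of the 6 doctors can be matched.
Hence no matching covers every doctor.

No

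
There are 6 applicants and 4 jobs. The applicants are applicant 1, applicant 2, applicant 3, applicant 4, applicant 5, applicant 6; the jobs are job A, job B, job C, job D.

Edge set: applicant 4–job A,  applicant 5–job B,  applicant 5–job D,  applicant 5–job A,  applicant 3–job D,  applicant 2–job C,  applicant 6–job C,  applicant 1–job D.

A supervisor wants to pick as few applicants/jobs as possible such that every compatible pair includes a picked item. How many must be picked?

A maximum matching has 4 edges (e.g. applicant 1–job D, applicant 2–job C, applicant 4–job A, applicant 5–job B).
By König's theorem the minimum vertex cover has the same size. One such cover is {applicant 4, applicant 5, job C, job D}.

4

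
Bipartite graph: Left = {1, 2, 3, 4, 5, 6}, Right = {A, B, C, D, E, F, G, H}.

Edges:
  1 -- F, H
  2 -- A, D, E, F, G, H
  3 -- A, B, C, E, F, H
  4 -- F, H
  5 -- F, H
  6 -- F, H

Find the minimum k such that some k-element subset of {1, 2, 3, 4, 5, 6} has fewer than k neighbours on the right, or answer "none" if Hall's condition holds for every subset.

3

Take S = {1, 4, 5}. Its neighbourhood is {F, H}, so |N(S)| = 2 < |S| = 3.
Every subset of size less than 3 has at least as many neighbours as members, so 3 is the minimum.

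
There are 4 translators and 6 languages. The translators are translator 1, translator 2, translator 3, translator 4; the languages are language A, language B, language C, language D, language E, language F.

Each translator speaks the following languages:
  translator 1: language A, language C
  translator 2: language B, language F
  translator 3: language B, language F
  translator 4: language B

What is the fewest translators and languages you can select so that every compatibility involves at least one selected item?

{translator 1, language B, language F} is a vertex cover of size 3: every edge has an endpoint in this set.
No smaller cover exists because translator 1–language A, translator 2–language B, translator 3–language F is a matching of size 3, and a cover must include an endpoint of each of these disjoint edges (König's theorem).

3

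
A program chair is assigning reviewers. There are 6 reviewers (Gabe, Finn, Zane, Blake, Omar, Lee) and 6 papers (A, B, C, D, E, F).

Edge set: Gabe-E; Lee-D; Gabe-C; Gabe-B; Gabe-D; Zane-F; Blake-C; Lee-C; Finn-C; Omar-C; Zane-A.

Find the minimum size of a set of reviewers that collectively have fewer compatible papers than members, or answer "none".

Take S = {Finn, Blake}. Its neighbourhood is {C}, so |N(S)| = 1 < |S| = 2.
No single vertex violates Hall's condition since each has at least one neighbour, so 2 is the minimum.

2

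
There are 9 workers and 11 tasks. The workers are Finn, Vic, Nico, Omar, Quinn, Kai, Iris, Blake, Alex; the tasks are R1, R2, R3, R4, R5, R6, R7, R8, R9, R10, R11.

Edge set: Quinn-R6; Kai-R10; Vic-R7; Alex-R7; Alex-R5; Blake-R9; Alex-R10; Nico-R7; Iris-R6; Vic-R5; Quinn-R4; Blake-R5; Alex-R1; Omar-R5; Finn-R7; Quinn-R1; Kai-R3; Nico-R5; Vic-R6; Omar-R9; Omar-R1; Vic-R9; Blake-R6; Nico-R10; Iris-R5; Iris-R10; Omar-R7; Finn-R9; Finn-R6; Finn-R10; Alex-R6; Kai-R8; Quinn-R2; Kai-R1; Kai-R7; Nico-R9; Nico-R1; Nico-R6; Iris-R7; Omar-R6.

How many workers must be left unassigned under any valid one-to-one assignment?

1

A valid assignment of size 8: Finn-R6, Vic-R7, Nico-R9, Omar-R1, Quinn-R4, Kai-R3, Iris-R10, Blake-R5.
The set {Finn, Vic, Nico, Omar, Iris, Blake, Alex} has only 6 neighbours ({R1, R10, R5, R6, R7, R9}), so by Hall's theorem at most 8 of the 9 workers can be matched.
That matches 8 of the 9, leaving 1 unmatched; no matching can do better.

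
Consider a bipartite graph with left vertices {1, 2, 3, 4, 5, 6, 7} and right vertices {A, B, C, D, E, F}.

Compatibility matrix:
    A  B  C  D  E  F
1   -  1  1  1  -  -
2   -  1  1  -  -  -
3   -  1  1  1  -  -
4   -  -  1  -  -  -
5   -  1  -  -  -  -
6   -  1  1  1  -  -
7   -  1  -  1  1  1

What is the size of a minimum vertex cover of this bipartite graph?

4

A maximum matching has 4 edges (e.g. 1–D, 2–C, 3–B, 7–E).
By König's theorem the minimum vertex cover has the same size. One such cover is {7, B, C, D}.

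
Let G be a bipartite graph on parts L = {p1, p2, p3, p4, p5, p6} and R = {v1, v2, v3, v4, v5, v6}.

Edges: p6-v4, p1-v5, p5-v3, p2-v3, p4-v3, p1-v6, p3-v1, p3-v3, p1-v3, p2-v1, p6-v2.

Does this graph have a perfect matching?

The set {p2, p3, p4, p5} has only 2 neighbours ({v1, v3}), so by Hall's theorem at most 4 of the 6 left vertices can be matched.
Hence no matching covers every left vertex.

No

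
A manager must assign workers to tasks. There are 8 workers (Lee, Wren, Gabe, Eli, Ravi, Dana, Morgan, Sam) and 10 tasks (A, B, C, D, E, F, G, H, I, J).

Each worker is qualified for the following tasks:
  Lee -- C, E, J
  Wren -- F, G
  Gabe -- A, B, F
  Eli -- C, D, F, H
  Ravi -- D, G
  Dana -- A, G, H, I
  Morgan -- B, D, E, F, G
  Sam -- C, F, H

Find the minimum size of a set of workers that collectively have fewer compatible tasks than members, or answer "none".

none

A matching saturating every worker exists, for instance Lee→J, Wren→G, Gabe→B, Eli→C, Ravi→D, Dana→I, Morgan→E, Sam→F.
By Hall's marriage theorem, this means |N(S)| ≥ |S| for every subset S, so no violating subset exists.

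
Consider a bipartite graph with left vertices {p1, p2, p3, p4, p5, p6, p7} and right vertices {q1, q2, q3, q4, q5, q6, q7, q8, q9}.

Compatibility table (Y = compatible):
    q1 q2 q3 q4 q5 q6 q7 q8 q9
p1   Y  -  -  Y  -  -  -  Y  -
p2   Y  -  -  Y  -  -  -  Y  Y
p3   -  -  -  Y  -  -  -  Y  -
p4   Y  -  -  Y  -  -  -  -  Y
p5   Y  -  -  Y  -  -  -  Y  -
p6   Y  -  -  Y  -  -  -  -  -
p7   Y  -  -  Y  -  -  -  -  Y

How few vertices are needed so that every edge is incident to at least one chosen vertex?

A maximum matching has 4 edges (e.g. p1–q1, p2–q9, p3–q8, p4–q4).
By König's theorem the minimum vertex cover has the same size. One such cover is {q1, q4, q8, q9}.

4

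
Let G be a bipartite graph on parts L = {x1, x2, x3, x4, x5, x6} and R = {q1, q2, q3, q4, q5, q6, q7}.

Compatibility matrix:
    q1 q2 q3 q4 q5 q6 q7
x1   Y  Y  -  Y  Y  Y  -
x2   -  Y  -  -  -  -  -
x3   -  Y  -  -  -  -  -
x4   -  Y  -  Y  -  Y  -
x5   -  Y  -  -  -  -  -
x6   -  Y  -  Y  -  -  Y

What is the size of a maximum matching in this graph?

For example, pair x1→q4, x2→q2, x4→q6, x6→q7.
The set {x2, x3, x5} has only 1 neighbour ({q2}), so by Hall's theorem at most 4 of the 6 left vertices can be matched.

4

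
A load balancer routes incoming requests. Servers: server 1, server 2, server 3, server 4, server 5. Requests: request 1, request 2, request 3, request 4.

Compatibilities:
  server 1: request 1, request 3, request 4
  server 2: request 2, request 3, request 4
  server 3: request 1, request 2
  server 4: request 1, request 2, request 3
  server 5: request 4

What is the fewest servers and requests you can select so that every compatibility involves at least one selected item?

{request 1, request 2, request 3, request 4} is a vertex cover of size 4: every edge has an endpoint in this set.
No smaller cover exists because server 1–request 4, server 2–request 2, server 3–request 1, server 4–request 3 is a matching of size 4, and a cover must include an endpoint of each of these disjoint edges (König's theorem).

4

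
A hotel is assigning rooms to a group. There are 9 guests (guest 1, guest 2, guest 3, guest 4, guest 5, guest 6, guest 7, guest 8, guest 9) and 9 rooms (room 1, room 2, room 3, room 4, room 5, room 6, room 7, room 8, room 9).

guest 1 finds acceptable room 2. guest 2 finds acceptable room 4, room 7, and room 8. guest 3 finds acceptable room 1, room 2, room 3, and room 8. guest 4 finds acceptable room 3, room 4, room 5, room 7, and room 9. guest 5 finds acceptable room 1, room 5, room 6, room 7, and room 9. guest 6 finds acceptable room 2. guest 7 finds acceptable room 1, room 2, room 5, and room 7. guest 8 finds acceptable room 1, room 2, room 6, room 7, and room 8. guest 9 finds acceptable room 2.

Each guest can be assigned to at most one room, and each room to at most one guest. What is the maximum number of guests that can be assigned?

7

One maximum matching: guest 1-room 2, guest 2-room 7, guest 3-room 3, guest 4-room 4, guest 5-room 9, guest 7-room 5, guest 8-room 8.
The set {guest 1, guest 6, guest 9} has only 1 neighbour ({room 2}), so by Hall's theorem at most 7 of the 9 guests can be matched.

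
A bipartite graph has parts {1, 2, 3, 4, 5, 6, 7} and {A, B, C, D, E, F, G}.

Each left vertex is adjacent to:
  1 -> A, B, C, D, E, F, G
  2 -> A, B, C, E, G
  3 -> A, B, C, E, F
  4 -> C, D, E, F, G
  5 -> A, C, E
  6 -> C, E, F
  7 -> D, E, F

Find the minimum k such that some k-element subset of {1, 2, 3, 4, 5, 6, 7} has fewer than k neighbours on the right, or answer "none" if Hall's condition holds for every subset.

none

A matching saturating every left vertex exists, for instance 1→F, 2→G, 3→B, 4→D, 5→A, 6→C, 7→E.
By Hall's marriage theorem, this means |N(S)| ≥ |S| for every subset S, so no violating subset exists.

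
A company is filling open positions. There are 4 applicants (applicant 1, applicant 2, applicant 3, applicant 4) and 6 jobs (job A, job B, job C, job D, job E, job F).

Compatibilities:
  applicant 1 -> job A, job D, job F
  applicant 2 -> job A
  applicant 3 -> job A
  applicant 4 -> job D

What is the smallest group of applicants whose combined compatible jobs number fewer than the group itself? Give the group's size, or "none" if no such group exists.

Take S = {applicant 2, applicant 3}. Its neighbourhood is {job A}, so |N(S)| = 1 < |S| = 2.
No single vertex violates Hall's condition since each has at least one neighbour, so 2 is the minimum.

2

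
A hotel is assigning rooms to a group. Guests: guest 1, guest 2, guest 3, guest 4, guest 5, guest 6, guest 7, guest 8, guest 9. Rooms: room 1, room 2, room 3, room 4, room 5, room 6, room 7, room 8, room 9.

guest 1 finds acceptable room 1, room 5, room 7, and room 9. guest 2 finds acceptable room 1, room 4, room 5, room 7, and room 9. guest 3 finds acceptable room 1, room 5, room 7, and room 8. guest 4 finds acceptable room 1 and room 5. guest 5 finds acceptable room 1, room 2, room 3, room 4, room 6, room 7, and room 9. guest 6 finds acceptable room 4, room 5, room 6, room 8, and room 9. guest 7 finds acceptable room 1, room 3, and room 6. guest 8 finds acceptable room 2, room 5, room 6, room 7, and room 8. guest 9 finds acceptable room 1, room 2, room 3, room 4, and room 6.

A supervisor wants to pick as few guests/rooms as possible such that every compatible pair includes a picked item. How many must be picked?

The 9 edges guest 1–room 9, guest 2–room 5, guest 3–room 7, guest 4–room 1, guest 5–room 3, guest 6–room 8, guest 7–room 6, guest 8–room 2, guest 9–room 4 form a matching, so any vertex cover needs at least 9 vertices (one per matched edge).
Conversely {guest 1, guest 2, guest 3, guest 4, guest 5, guest 6, guest 7, guest 8, guest 9} meets every edge and has exactly 9 vertices, so 9 is optimal.

9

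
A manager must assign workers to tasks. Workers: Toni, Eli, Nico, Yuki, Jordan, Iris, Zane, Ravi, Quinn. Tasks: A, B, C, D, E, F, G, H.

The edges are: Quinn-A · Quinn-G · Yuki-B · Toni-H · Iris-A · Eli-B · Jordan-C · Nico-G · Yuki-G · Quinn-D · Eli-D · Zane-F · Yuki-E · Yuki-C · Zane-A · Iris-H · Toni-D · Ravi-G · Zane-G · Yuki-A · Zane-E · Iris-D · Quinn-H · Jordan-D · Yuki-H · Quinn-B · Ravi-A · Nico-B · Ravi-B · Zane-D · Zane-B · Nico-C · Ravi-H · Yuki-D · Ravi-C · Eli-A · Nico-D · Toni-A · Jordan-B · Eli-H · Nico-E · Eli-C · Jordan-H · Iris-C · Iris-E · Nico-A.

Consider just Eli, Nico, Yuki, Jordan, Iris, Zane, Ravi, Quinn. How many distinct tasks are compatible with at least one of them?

8

The union of neighbours of {Eli, Nico, Yuki, Jordan, Iris, Zane, Ravi, Quinn} is {A, B, C, D, E, F, G, H}, which has 8 elements.
Since |N(S)| = 8 ≥ |S| = 8, Hall's condition holds for this subset.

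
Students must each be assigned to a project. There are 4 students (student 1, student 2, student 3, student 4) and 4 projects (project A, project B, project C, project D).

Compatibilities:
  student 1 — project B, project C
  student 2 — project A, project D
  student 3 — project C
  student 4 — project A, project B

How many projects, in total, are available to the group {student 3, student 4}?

3

The union of neighbours of {student 3, student 4} is {project A, project B, project C}, which has 3 elements.
Since |N(S)| = 3 ≥ |S| = 2, Hall's condition holds for this subset.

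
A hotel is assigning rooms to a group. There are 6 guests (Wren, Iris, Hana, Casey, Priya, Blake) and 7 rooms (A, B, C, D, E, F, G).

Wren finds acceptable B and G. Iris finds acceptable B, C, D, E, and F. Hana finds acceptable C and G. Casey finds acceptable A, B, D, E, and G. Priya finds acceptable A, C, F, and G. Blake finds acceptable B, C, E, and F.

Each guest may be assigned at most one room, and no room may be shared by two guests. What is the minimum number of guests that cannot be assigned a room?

0

A valid assignment of size 6: Wren-G, Iris-E, Hana-C, Casey-A, Priya-F, Blake-B.
This saturates every guest, so 6 is the maximum.
That matches 6 of the 6, leaving 0 unmatched; no matching can do better.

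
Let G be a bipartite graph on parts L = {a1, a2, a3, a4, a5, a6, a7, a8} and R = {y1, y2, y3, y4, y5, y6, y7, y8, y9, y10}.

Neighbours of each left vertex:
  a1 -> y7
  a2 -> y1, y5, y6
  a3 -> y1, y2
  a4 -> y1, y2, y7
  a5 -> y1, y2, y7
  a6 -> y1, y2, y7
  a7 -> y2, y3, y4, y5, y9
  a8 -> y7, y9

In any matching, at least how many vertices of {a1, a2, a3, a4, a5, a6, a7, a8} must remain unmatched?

One maximum matching: a1→y7, a2→y6, a3→y2, a4→y1, a7→y4, a8→y9.
The set {a1, a3, a4, a5, a6} has only 3 neighbours ({y1, y2, y7}), so by Hall's theorem at most 6 of the 8 left vertices can be matched.
That matches 6 of the 8, leaving 2 unmatched; no matching can do better.

2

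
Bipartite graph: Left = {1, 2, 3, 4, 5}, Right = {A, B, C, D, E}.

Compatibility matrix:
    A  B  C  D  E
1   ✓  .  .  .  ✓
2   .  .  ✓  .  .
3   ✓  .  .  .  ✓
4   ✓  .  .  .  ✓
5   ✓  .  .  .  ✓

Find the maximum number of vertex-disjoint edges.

3

One maximum matching: 1–A, 2–C, 3–E.
The set {1, 3, 4, 5} has only 2 neighbours ({A, E}), so by Hall's theorem at most 3 of the 5 left vertices can be matched.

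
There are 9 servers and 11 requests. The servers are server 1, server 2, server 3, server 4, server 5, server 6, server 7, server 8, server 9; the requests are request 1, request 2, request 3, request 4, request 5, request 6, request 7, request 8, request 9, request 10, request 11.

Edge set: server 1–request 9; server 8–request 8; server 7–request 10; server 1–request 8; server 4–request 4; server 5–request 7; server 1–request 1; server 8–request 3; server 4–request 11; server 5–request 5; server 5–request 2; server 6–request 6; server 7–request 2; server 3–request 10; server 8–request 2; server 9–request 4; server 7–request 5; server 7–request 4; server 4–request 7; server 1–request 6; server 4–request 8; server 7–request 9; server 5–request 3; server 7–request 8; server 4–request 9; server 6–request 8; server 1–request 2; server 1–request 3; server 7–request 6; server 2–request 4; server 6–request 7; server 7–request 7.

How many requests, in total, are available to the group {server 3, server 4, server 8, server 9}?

The union of neighbours of {server 3, server 4, server 8, server 9} is {request 2, request 3, request 4, request 7, request 8, request 9, request 10, request 11}, which has 8 elements.
Since |N(S)| = 8 ≥ |S| = 4, Hall's condition holds for this subset.

8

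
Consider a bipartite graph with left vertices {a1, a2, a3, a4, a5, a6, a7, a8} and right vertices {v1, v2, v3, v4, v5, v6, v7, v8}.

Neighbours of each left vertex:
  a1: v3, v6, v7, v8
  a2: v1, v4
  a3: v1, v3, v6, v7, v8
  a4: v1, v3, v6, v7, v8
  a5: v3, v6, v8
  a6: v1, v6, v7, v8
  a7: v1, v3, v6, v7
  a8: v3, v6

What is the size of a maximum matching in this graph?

6

For example, pair a1–v7, a2–v4, a3–v1, a4–v8, a5–v3, a6–v6.
The set {a1, a3, a4, a5, a6, a7, a8} has only 5 neighbours ({v1, v3, v6, v7, v8}), so by Hall's theorem at most 6 of the 8 left vertices can be matched.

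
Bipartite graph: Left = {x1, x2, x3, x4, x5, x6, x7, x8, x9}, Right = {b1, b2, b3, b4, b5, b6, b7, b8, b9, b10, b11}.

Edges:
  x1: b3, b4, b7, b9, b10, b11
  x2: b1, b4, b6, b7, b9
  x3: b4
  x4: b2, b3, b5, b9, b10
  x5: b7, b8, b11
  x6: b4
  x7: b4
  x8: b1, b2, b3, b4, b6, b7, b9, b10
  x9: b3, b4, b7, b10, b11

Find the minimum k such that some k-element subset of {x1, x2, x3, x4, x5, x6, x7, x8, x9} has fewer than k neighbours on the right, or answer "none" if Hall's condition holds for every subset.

Take S = {x3, x6}. Its neighbourhood is {b4}, so |N(S)| = 1 < |S| = 2.
No single vertex violates Hall's condition since each has at least one neighbour, so 2 is the minimum.

2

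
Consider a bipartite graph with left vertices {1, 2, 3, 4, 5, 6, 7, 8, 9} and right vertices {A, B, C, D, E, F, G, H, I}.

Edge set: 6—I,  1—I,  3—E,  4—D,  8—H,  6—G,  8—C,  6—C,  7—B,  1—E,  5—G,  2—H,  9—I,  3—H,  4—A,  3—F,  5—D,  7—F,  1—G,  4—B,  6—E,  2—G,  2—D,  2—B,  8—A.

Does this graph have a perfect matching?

Yes

For example, pair 1–G, 2–H, 3–F, 4–A, 5–D, 6–E, 7–B, 8–C, 9–I.
All 9 left vertices are covered.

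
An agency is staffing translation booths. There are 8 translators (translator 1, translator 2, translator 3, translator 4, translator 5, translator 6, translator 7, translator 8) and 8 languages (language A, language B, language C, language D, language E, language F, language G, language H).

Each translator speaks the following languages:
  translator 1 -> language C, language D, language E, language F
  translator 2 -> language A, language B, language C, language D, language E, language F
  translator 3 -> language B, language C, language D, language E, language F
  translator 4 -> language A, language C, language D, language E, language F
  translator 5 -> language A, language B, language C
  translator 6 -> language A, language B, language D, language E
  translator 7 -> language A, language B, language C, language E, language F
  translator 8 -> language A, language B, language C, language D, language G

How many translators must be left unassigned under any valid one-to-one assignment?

1

A valid assignment of size 7: translator 1→language E, translator 2→language F, translator 3→language C, translator 4→language D, translator 5→language A, translator 6→language B, translator 8→language G.
The set {translator 1, translator 2, translator 3, translator 4, translator 5, translator 6, translator 7} has only 6 neighbours ({language A, language B, language C, language D, language E, language F}), so by Hall's theorem at most 7 of the 8 translators can be matched.
That matches 7 of the 8, leaving 1 unmatched; no matching can do better.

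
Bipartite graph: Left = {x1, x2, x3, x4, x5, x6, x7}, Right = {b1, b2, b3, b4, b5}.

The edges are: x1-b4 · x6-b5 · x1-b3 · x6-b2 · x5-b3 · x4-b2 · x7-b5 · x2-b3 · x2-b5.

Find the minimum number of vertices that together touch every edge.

4

A maximum matching has 4 edges (e.g. x1–b4, x2–b5, x4–b2, x5–b3).
By König's theorem the minimum vertex cover has the same size. One such cover is {x1, b2, b3, b5}.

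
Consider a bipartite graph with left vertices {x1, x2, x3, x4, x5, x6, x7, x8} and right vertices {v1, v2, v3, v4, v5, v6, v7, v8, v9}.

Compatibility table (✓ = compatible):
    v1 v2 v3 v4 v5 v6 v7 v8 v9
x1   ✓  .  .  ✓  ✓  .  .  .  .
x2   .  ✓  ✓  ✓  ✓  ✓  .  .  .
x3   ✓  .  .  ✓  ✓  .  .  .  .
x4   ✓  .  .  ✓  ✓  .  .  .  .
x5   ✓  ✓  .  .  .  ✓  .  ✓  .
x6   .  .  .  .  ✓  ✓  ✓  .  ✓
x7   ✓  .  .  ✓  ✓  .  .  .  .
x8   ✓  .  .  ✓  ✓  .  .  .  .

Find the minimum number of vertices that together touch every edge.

6

{x2, x5, x6, v1, v4, v5} is a vertex cover of size 6: every edge has an endpoint in this set.
No smaller cover exists because x1–v5, x2–v3, x3–v4, x4–v1, x5–v2, x6–v6 is a matching of size 6, and a cover must include an endpoint of each of these disjoint edges (König's theorem).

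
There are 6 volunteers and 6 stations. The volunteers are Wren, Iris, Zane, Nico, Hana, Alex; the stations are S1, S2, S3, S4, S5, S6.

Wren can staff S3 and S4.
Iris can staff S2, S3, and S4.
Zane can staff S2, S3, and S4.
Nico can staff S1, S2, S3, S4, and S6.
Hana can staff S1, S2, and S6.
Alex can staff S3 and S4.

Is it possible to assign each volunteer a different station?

The set {Wren, Iris, Zane, Alex} has only 3 neighbours ({S2, S3, S4}), so by Hall's theorem at most 5 of the 6 volunteers can be matched.
Hence no matching covers every volunteer.

No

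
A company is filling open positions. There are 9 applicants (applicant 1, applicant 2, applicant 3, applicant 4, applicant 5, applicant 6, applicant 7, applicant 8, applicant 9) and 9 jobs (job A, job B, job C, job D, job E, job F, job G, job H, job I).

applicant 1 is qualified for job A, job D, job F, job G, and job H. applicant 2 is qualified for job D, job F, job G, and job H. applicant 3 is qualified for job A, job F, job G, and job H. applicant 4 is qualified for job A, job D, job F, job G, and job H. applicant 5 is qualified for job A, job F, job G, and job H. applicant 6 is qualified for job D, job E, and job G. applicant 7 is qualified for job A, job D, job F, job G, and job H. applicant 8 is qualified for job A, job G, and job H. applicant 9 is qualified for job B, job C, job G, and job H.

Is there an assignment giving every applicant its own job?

No

The set {applicant 1, applicant 2, applicant 3, applicant 4, applicant 5, applicant 7, applicant 8} has only 5 neighbours ({job A, job D, job F, job G, job H}), so by Hall's theorem at most 7 of the 9 applicants can be matched.
Hence no matching covers every applicant.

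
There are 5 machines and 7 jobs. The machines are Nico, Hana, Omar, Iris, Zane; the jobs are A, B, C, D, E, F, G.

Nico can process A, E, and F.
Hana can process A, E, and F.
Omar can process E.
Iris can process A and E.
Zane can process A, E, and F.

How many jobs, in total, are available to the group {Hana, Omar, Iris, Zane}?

The union of neighbours of {Hana, Omar, Iris, Zane} is {A, E, F}, which has 3 elements.
Since |N(S)| = 3 < |S| = 4, Hall's condition fails for this subset.

3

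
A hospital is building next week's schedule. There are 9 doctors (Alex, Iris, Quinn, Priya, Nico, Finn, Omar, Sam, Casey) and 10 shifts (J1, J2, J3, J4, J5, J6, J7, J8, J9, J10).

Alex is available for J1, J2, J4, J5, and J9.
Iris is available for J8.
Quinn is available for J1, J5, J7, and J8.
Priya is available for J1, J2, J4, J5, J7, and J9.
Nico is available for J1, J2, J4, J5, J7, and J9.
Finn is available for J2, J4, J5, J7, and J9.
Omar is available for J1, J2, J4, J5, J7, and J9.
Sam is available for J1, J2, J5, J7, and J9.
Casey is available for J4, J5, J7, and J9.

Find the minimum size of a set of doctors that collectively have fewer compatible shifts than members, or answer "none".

Take S = {Alex, Priya, Nico, Finn, Omar, Sam, Casey}. Its neighbourhood is {J1, J2, J4, J5, J7, J9}, so |N(S)| = 6 < |S| = 7.
Every subset of size less than 7 has at least as many neighbours as members, so 7 is the minimum.

7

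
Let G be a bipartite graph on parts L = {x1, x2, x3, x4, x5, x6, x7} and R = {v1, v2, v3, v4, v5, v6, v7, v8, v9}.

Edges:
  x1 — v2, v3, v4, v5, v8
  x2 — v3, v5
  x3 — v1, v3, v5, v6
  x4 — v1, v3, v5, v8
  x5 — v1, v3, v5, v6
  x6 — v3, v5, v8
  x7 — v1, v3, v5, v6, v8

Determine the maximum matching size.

A valid assignment of size 6: x1–v2, x2–v5, x3–v6, x4–v1, x5–v3, x6–v8.
The set {x2, x3, x4, x5, x6, x7} has only 5 neighbours ({v1, v3, v5, v6, v8}), so by Hall's theorem at most 6 of the 7 left vertices can be matched.

6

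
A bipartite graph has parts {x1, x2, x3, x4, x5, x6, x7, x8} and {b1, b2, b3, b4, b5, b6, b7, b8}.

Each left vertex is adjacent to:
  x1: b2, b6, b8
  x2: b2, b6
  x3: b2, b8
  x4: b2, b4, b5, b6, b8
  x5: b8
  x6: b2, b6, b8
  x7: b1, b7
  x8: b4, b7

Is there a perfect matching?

No

The set {x1, x2, x3, x5, x6} has only 3 neighbours ({b2, b6, b8}), so by Hall's theorem at most 6 of the 8 left vertices can be matched.
Hence no matching covers every left vertex.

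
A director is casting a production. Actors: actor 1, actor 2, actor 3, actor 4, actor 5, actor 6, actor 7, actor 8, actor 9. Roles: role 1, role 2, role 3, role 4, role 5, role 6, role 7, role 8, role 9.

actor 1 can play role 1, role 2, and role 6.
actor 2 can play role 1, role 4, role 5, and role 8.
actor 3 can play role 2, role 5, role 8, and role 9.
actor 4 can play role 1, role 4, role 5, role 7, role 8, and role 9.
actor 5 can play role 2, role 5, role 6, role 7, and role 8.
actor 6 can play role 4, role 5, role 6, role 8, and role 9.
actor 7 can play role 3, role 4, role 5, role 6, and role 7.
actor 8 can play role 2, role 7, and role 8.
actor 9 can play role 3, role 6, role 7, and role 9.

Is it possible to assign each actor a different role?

Yes

One maximum matching: actor 1-role 6, actor 2-role 1, actor 3-role 5, actor 4-role 4, actor 5-role 8, actor 6-role 9, actor 7-role 7, actor 8-role 2, actor 9-role 3.
Every actor is matched, so this is a perfect matching.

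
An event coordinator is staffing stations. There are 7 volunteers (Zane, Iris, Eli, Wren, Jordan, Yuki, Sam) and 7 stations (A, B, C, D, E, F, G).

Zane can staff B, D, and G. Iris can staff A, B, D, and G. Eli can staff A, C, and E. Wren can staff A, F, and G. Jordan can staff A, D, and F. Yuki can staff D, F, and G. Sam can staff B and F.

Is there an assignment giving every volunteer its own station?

No

The set {Zane, Iris, Wren, Jordan, Yuki, Sam} has only 5 neighbours ({A, B, D, F, G}), so by Hall's theorem at most 6 of the 7 volunteers can be matched.
Hence no matching covers every volunteer.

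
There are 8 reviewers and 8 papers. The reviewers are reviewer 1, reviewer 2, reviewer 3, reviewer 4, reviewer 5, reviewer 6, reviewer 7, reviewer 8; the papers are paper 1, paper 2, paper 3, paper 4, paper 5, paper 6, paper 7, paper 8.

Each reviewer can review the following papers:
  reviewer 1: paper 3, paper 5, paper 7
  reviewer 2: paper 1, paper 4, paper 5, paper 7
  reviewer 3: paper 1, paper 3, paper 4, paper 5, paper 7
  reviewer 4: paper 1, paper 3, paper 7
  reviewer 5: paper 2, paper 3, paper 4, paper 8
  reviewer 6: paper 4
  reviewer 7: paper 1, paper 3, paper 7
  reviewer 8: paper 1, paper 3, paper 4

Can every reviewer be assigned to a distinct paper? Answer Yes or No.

The set {reviewer 1, reviewer 2, reviewer 3, reviewer 4, reviewer 6, reviewer 7, reviewer 8} has only 5 neighbours ({paper 1, paper 3, paper 4, paper 5, paper 7}), so by Hall's theorem at most 6 of the 8 reviewers can be matched.
Hence no matching covers every reviewer.

No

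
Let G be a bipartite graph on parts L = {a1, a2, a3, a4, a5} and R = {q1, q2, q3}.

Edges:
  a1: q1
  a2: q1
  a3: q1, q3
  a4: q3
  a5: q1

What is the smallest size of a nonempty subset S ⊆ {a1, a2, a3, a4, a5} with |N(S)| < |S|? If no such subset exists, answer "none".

2

Take S = {a1, a2}. Its neighbourhood is {q1}, so |N(S)| = 1 < |S| = 2.
No single vertex violates Hall's condition since each has at least one neighbour, so 2 is the minimum.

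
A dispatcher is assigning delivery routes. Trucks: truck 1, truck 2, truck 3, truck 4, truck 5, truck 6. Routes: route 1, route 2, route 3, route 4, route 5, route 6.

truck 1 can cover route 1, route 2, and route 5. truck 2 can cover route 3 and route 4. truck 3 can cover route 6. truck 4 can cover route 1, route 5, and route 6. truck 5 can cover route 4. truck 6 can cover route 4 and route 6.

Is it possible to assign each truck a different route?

The set {truck 3, truck 5, truck 6} has only 2 neighbours ({route 4, route 6}), so by Hall's theorem at most 5 of the 6 trucks can be matched.
Hence no matching covers every truck.

No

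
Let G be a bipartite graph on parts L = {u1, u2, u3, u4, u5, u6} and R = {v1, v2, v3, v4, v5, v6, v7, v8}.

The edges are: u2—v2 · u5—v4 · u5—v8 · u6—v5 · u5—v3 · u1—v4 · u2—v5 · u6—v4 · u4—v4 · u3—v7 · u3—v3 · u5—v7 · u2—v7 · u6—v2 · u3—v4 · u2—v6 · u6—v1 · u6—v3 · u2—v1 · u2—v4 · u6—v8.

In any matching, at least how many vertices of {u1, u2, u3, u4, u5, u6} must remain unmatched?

For example, pair u1-v4, u2-v2, u3-v3, u5-v7, u6-v8.
The set {u1, u4} has only 1 neighbour ({v4}), so by Hall's theorem at most 5 of the 6 left vertices can be matched.
That matches 5 of the 6, leaving 1 unmatched; no matching can do better.

1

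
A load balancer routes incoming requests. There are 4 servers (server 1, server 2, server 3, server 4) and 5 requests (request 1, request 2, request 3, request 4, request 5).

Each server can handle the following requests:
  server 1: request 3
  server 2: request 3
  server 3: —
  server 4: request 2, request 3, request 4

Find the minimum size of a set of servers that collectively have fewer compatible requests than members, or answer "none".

Take S = {server 3}. Its neighbourhood is {}, so |N(S)| = 0 < |S| = 1.

1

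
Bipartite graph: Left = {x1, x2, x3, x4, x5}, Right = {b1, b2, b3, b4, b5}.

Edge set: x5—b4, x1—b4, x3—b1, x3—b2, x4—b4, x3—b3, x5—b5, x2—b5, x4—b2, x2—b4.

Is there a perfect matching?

No

The set {x1, x2, x5} has only 2 neighbours ({b4, b5}), so by Hall's theorem at most 4 of the 5 left vertices can be matched.
Hence no matching covers every left vertex.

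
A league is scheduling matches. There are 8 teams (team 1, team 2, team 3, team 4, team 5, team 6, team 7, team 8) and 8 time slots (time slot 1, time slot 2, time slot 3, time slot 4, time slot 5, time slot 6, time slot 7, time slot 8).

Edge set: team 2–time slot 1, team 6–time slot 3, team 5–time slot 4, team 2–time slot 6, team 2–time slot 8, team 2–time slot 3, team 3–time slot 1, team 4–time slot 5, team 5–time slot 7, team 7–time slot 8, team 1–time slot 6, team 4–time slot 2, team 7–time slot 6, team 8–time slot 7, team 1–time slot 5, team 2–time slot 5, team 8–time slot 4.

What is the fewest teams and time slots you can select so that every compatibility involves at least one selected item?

8

{team 1, team 2, team 3, team 4, team 5, team 6, team 7, team 8} is a vertex cover of size 8: every edge has an endpoint in this set.
No smaller cover exists because team 1–time slot 6, team 2–time slot 5, team 3–time slot 1, team 4–time slot 2, team 5–time slot 7, team 6–time slot 3, team 7–time slot 8, team 8–time slot 4 is a matching of size 8, and a cover must include an endpoint of each of these disjoint edges (König's theorem).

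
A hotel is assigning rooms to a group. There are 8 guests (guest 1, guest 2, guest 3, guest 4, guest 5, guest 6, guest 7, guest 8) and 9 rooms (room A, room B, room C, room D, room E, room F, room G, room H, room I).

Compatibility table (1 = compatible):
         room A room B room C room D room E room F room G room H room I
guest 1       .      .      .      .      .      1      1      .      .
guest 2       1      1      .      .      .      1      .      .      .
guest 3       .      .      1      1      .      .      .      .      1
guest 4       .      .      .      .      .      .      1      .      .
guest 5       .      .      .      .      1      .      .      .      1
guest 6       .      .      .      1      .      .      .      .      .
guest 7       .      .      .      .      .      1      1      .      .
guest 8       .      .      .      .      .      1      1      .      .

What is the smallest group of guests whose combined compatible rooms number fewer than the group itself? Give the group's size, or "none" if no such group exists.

Take S = {guest 1, guest 4, guest 7}. Its neighbourhood is {room F, room G}, so |N(S)| = 2 < |S| = 3.
Every subset of size less than 3 has at least as many neighbours as members, so 3 is the minimum.

3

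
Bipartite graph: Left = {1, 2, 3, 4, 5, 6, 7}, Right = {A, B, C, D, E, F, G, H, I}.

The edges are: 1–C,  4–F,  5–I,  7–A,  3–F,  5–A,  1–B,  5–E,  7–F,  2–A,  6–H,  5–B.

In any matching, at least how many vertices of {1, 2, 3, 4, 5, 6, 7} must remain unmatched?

One maximum matching: 1→B, 2→A, 3→F, 5→I, 6→H.
The set {2, 3, 4, 7} has only 2 neighbours ({A, F}), so by Hall's theorem at most 5 of the 7 left vertices can be matched.
That matches 5 of the 7, leaving 2 unmatched; no matching can do better.

2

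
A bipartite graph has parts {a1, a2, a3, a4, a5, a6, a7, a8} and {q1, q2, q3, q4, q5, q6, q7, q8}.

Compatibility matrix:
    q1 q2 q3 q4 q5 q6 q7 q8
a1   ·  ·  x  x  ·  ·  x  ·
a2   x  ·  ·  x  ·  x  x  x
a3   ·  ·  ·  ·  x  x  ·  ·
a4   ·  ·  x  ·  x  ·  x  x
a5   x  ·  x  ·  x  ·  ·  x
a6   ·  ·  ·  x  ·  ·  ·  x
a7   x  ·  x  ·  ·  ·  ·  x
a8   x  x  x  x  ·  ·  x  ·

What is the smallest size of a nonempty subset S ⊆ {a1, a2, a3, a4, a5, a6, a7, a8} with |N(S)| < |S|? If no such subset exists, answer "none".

none

A matching saturating every left vertex exists, for instance a1→q7, a2→q6, a3→q5, a4→q3, a5→q1, a6→q4, a7→q8, a8→q2.
By Hall's marriage theorem, this means |N(S)| ≥ |S| for every subset S, so no violating subset exists.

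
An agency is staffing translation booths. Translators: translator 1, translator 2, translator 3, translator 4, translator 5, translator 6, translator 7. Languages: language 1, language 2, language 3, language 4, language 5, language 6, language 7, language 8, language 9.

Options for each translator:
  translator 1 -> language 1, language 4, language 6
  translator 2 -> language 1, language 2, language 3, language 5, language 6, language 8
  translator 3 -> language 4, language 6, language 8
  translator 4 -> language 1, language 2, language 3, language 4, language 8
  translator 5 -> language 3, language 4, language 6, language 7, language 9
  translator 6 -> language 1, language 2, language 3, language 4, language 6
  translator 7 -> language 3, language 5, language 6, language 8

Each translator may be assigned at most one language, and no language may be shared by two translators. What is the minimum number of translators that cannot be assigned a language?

0

A valid assignment of size 7: translator 1-language 1, translator 2-language 3, translator 3-language 4, translator 4-language 2, translator 5-language 7, translator 6-language 6, translator 7-language 8.
All 7 translators are matched, so no larger matching exists.
That matches 7 of the 7, leaving 0 unmatched; no matching can do better.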